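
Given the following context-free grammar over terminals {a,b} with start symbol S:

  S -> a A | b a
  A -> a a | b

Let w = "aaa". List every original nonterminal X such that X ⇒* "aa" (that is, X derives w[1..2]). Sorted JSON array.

CNF form of G:
  S -> T0 A | T1 T0
  A -> T0 T0 | b
  T0 -> a
  T1 -> b

CYK table (by increasing span) — only the sub-triangle for w[1..2]:
  T[1,1] 'a' = {T0}  orig:{}
  T[2,2] 'a' = {T0}  orig:{}
  T[1,2] 'aa' = {A}

Original NTs in T[1,2] deriving "aa": ["A"]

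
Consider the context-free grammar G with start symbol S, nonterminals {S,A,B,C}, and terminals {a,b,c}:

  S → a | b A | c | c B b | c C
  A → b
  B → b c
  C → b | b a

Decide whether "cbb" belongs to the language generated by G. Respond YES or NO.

Convert to CNF:
  S -> T0 A | T1 C | T1 X3 | a | c
  A -> b
  B -> T0 T1
  C -> T0 T2 | b
  T0 -> b
  T1 -> c
  T2 -> a
  X3 -> B T0

Fill CYK table bottom-up:
  [0..0]={S,T1}  "c"  orig:{S}
  [1..1]={A,C,T0}  "b"  orig:{A,C}
  [2..2]={A,C,T0}  "b"  orig:{A,C}
  [0..1]={S}  "cb"
  [1..2]={S}  "bb"
  [0..2]=∅  "cbb"

S ∉ T[0,2] ⇒ NO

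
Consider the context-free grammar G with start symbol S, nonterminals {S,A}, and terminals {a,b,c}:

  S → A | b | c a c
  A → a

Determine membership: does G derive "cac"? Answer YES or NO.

Convert to CNF:
  S -> T0 X2 | a | b
  A -> a
  T0 -> c
  T1 -> a
  X2 -> T1 T0

CYK fill:
  T[0,0] 'c' = {T0}  orig:{}
  T[1,1] 'a' = {A,S,T1}  orig:{A,S}
  T[2,2] 'c' = {T0}  orig:{}
  T[0,1] 'ca' = ∅
  T[1,2] 'ac' = {X2}  orig:{}
  T[0,2] 'cac' = {S}

S ∈ T[0,2] ⇒ YES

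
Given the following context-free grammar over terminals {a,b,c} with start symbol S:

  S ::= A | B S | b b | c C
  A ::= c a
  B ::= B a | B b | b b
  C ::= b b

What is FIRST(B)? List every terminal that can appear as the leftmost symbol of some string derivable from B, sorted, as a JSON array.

Compute FIRST by fixpoint:
[1]
  A via A→c a: +{c}
  B via B→b b: +{b}
  C via C→b b: +{b}
  S via S→A: +{c}
  S via S→B S: +{b}
  FIRST(S)={b,c}  FIRST(A)={c}  FIRST(B)={b}  FIRST(C)={b}
[2] (stable)
  FIRST(S)={b,c}  FIRST(A)={c}  FIRST(B)={b}  FIRST(C)={b}

FIRST(B) = ["b"]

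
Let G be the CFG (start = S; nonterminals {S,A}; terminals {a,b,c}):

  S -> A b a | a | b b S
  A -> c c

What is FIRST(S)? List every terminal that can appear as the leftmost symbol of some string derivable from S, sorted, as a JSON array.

FIRST sets, iterate to fixpoint:
pass 1:
  A via A→c c: +{c}
  S via S→A b a: +{c}
  S via S→a: +{a}
  S via S→b b S: +{b}
  S: {a,b,c}  A: {c}
pass 2: (no change)
  S: {a,b,c}  A: {c}

FIRST(S) = ["a", "b", "c"]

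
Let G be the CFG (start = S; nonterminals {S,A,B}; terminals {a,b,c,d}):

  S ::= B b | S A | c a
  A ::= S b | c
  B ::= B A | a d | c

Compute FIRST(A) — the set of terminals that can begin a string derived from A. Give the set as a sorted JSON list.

FIRST iteration:
[1]
  A via A→c: +{c}
  B via B→a d: +{a}
  B via B→c: +{c}
  S via S→B b: +{a,c}
  FIRST(S)={a,c}  FIRST(A)={c}  FIRST(B)={a,c}
[2]
  A via A→S b: +{a}
  FIRST(S)={a,c}  FIRST(A)={a,c}  FIRST(B)={a,c}
[3] (no change)
  FIRST(S)={a,c}  FIRST(A)={a,c}  FIRST(B)={a,c}

FIRST(A) = ["a", "c"]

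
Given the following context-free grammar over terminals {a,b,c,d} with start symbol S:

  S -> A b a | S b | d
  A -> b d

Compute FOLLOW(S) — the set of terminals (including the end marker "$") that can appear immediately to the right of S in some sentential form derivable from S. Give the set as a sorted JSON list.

FIRST sets, iterate to fixpoint:
iter 1:
  A via A→b d: +{b}
  S via S→A b a: +{b}
  S via S→d: +{d}
  FIRST[S]={b,d}  FIRST[A]={b}
iter 2: done
  FIRST[S]={b,d}  FIRST[A]={b}

FOLLOW sets:
seed FOLLOW(S) with $
pass 1:
  S→A b a: FOLLOW(A) ⊇ FIRST(b) = {b}; new: +{b}
  S→S b: FOLLOW(S) ⊇ FIRST(b) = {b}; new: +{b}
  FOLLOW(S)={$,b}  FOLLOW(A)={b}
pass 2: — fixpoint
  FOLLOW(S)={$,b}  FOLLOW(A)={b}

FOLLOW(S) = ["$", "b"]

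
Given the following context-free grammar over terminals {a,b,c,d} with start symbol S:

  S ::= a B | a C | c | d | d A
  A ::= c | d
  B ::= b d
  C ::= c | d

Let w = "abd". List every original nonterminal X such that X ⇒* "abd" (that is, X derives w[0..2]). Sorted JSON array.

CNF form of G:
  S -> T1 A | T2 B | T2 C | c | d
  A -> c | d
  B -> T0 T1
  C -> c | d
  T0 -> b
  T1 -> d
  T2 -> a

CYK fill (cells [i..j] with 0 ≤ i ≤ j ≤ 2 only):
  cell(0,0) a: {T2}  orig:{}
  cell(1,1) b: {T0}  orig:{}
  cell(2,2) d: {A,C,S,T1}  orig:{A,C,S}
  cell(0,1) ab: ∅
  cell(1,2) bd: {B}
  cell(0,2) abd: {S}

Original NTs in T[0,2] deriving "abd": ["S"]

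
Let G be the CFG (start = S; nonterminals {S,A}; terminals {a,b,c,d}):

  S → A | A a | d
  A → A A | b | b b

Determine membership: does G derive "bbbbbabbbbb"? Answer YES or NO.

CNF form of G:
  S -> A A | A T1 | T0 T0 | b | d
  A -> A A | T0 T0 | b
  T0 -> b
  T1 -> a

CYK fill:
  T[0,0] 'b' = {A,S,T0}  orig:{A,S}
  T[1,1] 'b' = {A,S,T0}  orig:{A,S}
  T[2,2] 'b' = {A,S,T0}  orig:{A,S}
  T[3,3] 'b' = {A,S,T0}  orig:{A,S}
  T[4,4] 'b' = {A,S,T0}  orig:{A,S}
  T[5,5] 'a' = {T1}  orig:{}
  T[6,6] 'b' = {A,S,T0}  orig:{A,S}
  T[7,7] 'b' = {A,S,T0}  orig:{A,S}
  T[8,8] 'b' = {A,S,T0}  orig:{A,S}
  T[9,9] 'b' = {A,S,T0}  orig:{A,S}
  T[10,10] 'b' = {A,S,T0}  orig:{A,S}
  T[0,1] 'bb' = {A,S}
  T[1,2] 'bb' = {A,S}
  T[2,3] 'bb' = {A,S}
  T[3,4] 'bb' = {A,S}
  T[4,5] 'ba' = {S}
  T[5,6] 'ab' = ∅
  T[6,7] 'bb' = {A,S}
  T[7,8] 'bb' = {A,S}
  T[8,9] 'bb' = {A,S}
  T[9,10] 'bb' = {A,S}
  T[0,2] 'bbb' = {A,S}
  T[1,3] 'bbb' = {A,S}
  T[2,4] 'bbb' = {A,S}
  T[3,5] 'bba' = {S}
  T[4,6] 'bab' = ∅
  T[5,7] 'abb' = ∅
  T[6,8] 'bbb' = {A,S}
  T[7,9] 'bbb' = {A,S}
  T[8,10] 'bbb' = {A,S}
  T[0,3] 'bbbb' = {A,S}
  T[1,4] 'bbbb' = {A,S}
  T[2,5] 'bbba' = {S}
  T[3,6] 'bbab' = ∅
  T[4,7] 'babb' = ∅
  T[5,8] 'abbb' = ∅
  T[6,9] 'bbbb' = {A,S}
  T[7,10] 'bbbb' = {A,S}
  T[0,4] 'bbbbb' = {A,S}
  T[1,5] 'bbbba' = {S}
  T[2,6] 'bbbab' = ∅
  T[3,7] 'bbabb' = ∅
  T[4,8] 'babbb' = ∅
  T[5,9] 'abbbb' = ∅
  T[6,10] 'bbbbb' = {A,S}
  T[0,5] 'bbbbba' = {S}
  T[1,6] 'bbbbab' = ∅
  T[2,7] 'bbbabb' = ∅
  T[3,8] 'bbabbb' = ∅
  T[4,9] 'babbbb' = ∅
  T[5,10] 'abbbbb' = ∅
  T[0,6] 'bbbbbab' = ∅
  T[1,7] 'bbbbabb' = ∅
  T[2,8] 'bbbabbb' = ∅
  T[3,9] 'bbabbbb' = ∅
  T[4,10] 'babbbbb' = ∅
  T[0,7] 'bbbbbabb' = ∅
  T[1,8] 'bbbbabbb' = ∅
  T[2,9] 'bbbabbbb' = ∅
  T[3,10] 'bbabbbbb' = ∅
  T[0,8] 'bbbbbabbb' = ∅
  T[1,9] 'bbbbabbbb' = ∅
  T[2,10] 'bbbabbbbb' = ∅
  T[0,9] 'bbbbbabbbb' = ∅
  T[1,10] 'bbbbabbbbb' = ∅
  T[0,10] 'bbbbbabbbbb' = ∅

S ∉ T[0,10] ⇒ NO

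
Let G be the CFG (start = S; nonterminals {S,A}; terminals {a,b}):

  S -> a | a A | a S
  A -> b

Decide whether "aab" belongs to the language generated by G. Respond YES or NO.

Convert to CNF:
  S -> T0 A | T0 S | a
  A -> b
  T0 -> a

CYK fill:
  [0..0]={S,T0}  "a"  orig:{S}
  [1..1]={S,T0}  "a"  orig:{S}
  [2..2]={A}  "b"
  [0..1]={S}  "aa"
  [1..2]={S}  "ab"
  [0..2]={S}  "aab"

S ∈ T[0,2] ⇒ YES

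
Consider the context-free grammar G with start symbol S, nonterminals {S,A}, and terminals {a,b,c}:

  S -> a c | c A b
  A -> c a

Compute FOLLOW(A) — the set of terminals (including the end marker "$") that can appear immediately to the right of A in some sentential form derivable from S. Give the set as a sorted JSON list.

FIRST sets, iterate to fixpoint:
pass 1:
  A via A→c a: +{c}
  S via S→a c: +{a}
  S via S→c A b: +{c}
  FIRST(S)={a,c}  FIRST(A)={c}
pass 2: (no change)
  FIRST(S)={a,c}  FIRST(A)={c}

Compute FOLLOW by fixpoint:
FOLLOW(S) := {$}
pass 1:
  S→c A b: FOLLOW(A) ⊇ FIRST(b) = {b}; new: +{b}
  FOLLOW[S]={$}  FOLLOW[A]={b}
pass 2: — fixpoint
  FOLLOW[S]={$}  FOLLOW[A]={b}

FOLLOW(A) = ["b"]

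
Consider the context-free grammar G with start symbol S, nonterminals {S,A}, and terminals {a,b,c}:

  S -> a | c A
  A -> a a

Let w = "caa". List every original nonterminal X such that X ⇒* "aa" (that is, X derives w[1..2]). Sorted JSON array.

CNF form of G:
  S -> T1 A | a
  A -> T0 T0
  T0 -> a
  T1 -> c

CYK table (by increasing span) — only the sub-triangle for w[1..2]:
  [1..1]={S,T0}  "a"  orig:{S}
  [2..2]={S,T0}  "a"  orig:{S}
  [1..2]={A}  "aa"

Original NTs in T[1,2] deriving "aa": ["A"]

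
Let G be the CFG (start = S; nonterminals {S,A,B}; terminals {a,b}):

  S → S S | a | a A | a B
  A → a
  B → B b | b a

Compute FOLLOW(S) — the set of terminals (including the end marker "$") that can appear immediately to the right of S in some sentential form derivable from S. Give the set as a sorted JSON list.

FIRST sets, iterate to fixpoint:
iter 1:
  A via A→a: +{a}
  B via B→b a: +{b}
  S via S→a: +{a}
  S: {a}  A: {a}  B: {b}
iter 2: done
  S: {a}  A: {a}  B: {b}

FOLLOW sets:
initialize: $ ∈ FOLLOW(S)
iter 1:
  B→B b: FOLLOW(B) ⊇ FIRST(b) = {b}; new: +{b}
  S→S S: FOLLOW(S) ⊇ FIRST(S) = {a}; new: +{a}
  S→a A: FOLLOW(A) ⊇ FOLLOW(S) ⊇ {$,a}; new: +{$,a}
  S→a B: FOLLOW(B) ⊇ FOLLOW(S) ⊇ {$,a}; new: +{$,a}
  FOLLOW(S)={$,a}  FOLLOW(A)={$,a}  FOLLOW(B)={$,a,b}
iter 2: done
  FOLLOW(S)={$,a}  FOLLOW(A)={$,a}  FOLLOW(B)={$,a,b}

FOLLOW(S) = ["$", "a"]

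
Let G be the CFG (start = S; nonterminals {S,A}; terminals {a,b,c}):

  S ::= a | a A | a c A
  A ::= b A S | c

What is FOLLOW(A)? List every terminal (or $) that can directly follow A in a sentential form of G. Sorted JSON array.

FIRST sets, iterate to fixpoint:
iter 1:
  A via A→b A S: +{b}
  A via A→c: +{c}
  S via S→a: +{a}
  S: {a}  A: {b,c}
iter 2: (no change)
  S: {a}  A: {b,c}

Compute FOLLOW by fixpoint:
initialize: $ ∈ FOLLOW(S)
iter 1:
  A→b A S: FOLLOW(A) ⊇ FIRST(S) = {a}; new: +{a}
  A→b A S: FOLLOW(S) ⊇ FOLLOW(A) ⊇ {a}; new: +{a}
  S→a A: FOLLOW(A) ⊇ FOLLOW(S) ⊇ {$,a}; new: +{$}
  S: {$,a}  A: {$,a}
iter 2: — fixpoint
  S: {$,a}  A: {$,a}

FOLLOW(A) = ["$", "a"]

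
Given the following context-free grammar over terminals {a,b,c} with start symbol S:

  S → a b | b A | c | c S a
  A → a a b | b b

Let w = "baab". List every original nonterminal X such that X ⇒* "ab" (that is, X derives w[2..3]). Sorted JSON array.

CNF form of G:
  S -> T0 T1 | T1 A | T2 X4 | c
  A -> T0 X3 | T1 T1
  T0 -> a
  T1 -> b
  T2 -> c
  X3 -> T0 T1
  X4 -> S T0

CYK table (by increasing span) (cells [i..j] with 2 ≤ i ≤ j ≤ 3 only):
  T[2,2] 'a' = {T0}  orig:{}
  T[3,3] 'b' = {T1}  orig:{}
  T[2,3] 'ab' = {S,X3}  orig:{S}

Original NTs in T[2,3] deriving "ab": ["S"]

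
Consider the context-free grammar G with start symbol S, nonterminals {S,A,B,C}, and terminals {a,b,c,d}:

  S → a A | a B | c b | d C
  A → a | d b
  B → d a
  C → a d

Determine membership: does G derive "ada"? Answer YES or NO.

CNF form of G:
  S -> T0 C | T2 A | T2 B | T3 T1
  A -> T0 T1 | a
  B -> T0 T2
  C -> T2 T0
  T0 -> d
  T1 -> b
  T2 -> a
  T3 -> c

Fill CYK table bottom-up:
  cell(0,0) a: {A,T2}  orig:{A}
  cell(1,1) d: {T0}  orig:{}
  cell(2,2) a: {A,T2}  orig:{A}
  cell(0,1) ad: {C}
  cell(1,2) da: {B}
  cell(0,2) ada: {S}

S ∈ T[0,2] ⇒ YES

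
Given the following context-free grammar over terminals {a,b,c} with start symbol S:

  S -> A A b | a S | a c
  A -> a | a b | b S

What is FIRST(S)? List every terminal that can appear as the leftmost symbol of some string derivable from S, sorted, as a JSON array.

Compute FIRST by fixpoint:
[1]
  A via A→a: +{a}
  A via A→b S: +{b}
  S via S→A A b: +{a,b}
  FIRST[S]={a,b}  FIRST[A]={a,b}
[2] done
  FIRST[S]={a,b}  FIRST[A]={a,b}

FIRST(S) = ["a", "b"]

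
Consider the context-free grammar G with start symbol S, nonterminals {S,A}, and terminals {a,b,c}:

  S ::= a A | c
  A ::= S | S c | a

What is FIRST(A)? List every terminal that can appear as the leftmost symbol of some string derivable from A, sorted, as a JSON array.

FIRST sets, iterate to fixpoint:
round 1:
  A via A→a: +{a}
  S via S→a A: +{a}
  S via S→c: +{c}
  FIRST(S)={a,c}  FIRST(A)={a}
round 2:
  A via A→S: +{c}
  FIRST(S)={a,c}  FIRST(A)={a,c}
round 3: (no change)
  FIRST(S)={a,c}  FIRST(A)={a,c}

FIRST(A) = ["a", "c"]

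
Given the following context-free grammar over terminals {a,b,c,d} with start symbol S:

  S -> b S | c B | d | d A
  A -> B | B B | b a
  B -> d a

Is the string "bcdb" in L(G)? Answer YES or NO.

Convert to CNF:
  S -> T0 S | T2 A | T3 B | d
  A -> B B | T0 T1 | T2 T1
  B -> T2 T1
  T0 -> b
  T1 -> a
  T2 -> d
  T3 -> c

CYK fill:
  cell(0,0) b: {T0}  orig:{}
  cell(1,1) c: {T3}  orig:{}
  cell(2,2) d: {S,T2}  orig:{S}
  cell(3,3) b: {T0}  orig:{}
  cell(0,1) bc: ∅
  cell(1,2) cd: ∅
  cell(2,3) db: ∅
  cell(0,2) bcd: ∅
  cell(1,3) cdb: ∅
  cell(0,3) bcdb: ∅

S ∉ T[0,3] ⇒ NO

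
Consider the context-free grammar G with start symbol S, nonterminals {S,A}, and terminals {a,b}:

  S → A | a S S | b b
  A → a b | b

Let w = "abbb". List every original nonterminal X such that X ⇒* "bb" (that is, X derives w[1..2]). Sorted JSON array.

CNF form of G:
  S -> T0 T1 | T0 X2 | T1 T1 | b
  A -> T0 T1 | b
  T0 -> a
  T1 -> b
  X2 -> S S

Fill CYK table bottom-up, restricted to cells inside w[1..2]:
  cell(1,1) b: {A,S,T1}  orig:{A,S}
  cell(2,2) b: {A,S,T1}  orig:{A,S}
  cell(1,2) bb: {S,X2}  orig:{S}

Original NTs in T[1,2] deriving "bb": ["S"]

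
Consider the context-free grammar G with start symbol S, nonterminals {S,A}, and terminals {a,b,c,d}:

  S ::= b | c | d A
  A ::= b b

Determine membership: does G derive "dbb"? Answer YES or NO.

CNF form of G:
  S -> T1 A | b | c
  A -> T0 T0
  T0 -> b
  T1 -> d

CYK table (by increasing span):
  [0..0]={T1}  "d"  orig:{}
  [1..1]={S,T0}  "b"  orig:{S}
  [2..2]={S,T0}  "b"  orig:{S}
  [0..1]=∅  "db"
  [1..2]={A}  "bb"
  [0..2]={S}  "dbb"

S ∈ T[0,2] ⇒ YES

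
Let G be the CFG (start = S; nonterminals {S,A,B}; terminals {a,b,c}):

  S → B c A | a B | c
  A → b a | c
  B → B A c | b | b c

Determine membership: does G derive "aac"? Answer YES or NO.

Convert to CNF:
  S -> B X4 | T1 B | c
  A -> T0 T1 | c
  B -> B X3 | T0 T2 | b
  T0 -> b
  T1 -> a
  T2 -> c
  X3 -> A T2
  X4 -> T2 A

Fill CYK table bottom-up:
  T[0,0] 'a' = {T1}  orig:{}
  T[1,1] 'a' = {T1}  orig:{}
  T[2,2] 'c' = {A,S,T2}  orig:{A,S}
  T[0,1] 'aa' = ∅
  T[1,2] 'ac' = ∅
  T[0,2] 'aac' = ∅

S ∉ T[0,2] ⇒ NO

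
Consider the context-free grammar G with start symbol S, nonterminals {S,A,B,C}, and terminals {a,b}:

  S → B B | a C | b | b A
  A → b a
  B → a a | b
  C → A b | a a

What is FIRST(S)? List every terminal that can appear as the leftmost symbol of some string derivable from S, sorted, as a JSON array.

FIRST iteration:
pass 1:
  A via A→b a: +{b}
  B via B→a a: +{a}
  B via B→b: +{b}
  C via C→A b: +{b}
  C via C→a a: +{a}
  S via S→B B: +{a,b}
  FIRST(S)={a,b}  FIRST(A)={b}  FIRST(B)={a,b}  FIRST(C)={a,b}
pass 2: done
  FIRST(S)={a,b}  FIRST(A)={b}  FIRST(B)={a,b}  FIRST(C)={a,b}

FIRST(S) = ["a", "b"]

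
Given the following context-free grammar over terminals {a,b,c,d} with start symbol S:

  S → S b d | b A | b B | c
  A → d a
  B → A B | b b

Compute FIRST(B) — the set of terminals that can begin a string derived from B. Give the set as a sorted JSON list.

FIRST iteration:
round 1:
  A via A→d a: +{d}
  B via B→A B: +{d}
  B via B→b b: +{b}
  S via S→b A: +{b}
  S via S→c: +{c}
  S: {b,c}  A: {d}  B: {b,d}
round 2: done
  S: {b,c}  A: {d}  B: {b,d}

FIRST(B) = ["b", "d"]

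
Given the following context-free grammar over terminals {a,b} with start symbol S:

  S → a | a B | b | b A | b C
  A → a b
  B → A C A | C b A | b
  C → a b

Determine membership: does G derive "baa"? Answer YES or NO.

CNF form of G:
  S -> T0 B | T1 A | T1 C | a | b
  A -> T0 T1
  B -> A X2 | C X3 | b
  C -> T0 T1
  T0 -> a
  T1 -> b
  X2 -> C A
  X3 -> T1 A

CYK fill:
  [0..0]={B,S,T1}  "b"  orig:{B,S}
  [1..1]={S,T0}  "a"  orig:{S}
  [2..2]={S,T0}  "a"  orig:{S}
  [0..1]=∅  "ba"
  [1..2]=∅  "aa"
  [0..2]=∅  "baa"

S ∉ T[0,2] ⇒ NO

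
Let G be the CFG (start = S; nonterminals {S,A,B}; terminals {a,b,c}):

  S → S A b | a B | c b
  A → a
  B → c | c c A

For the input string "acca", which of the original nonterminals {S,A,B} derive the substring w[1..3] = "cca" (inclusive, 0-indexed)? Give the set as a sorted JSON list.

CNF form of G:
  S -> S X4 | T0 T1 | T2 B
  A -> a
  B -> T0 X3 | c
  T0 -> c
  T1 -> b
  T2 -> a
  X3 -> T0 A
  X4 -> A T1

CYK fill, restricted to cells inside w[1..3]:
  cell(1,1) c: {B,T0}  orig:{B}
  cell(2,2) c: {B,T0}  orig:{B}
  cell(3,3) a: {A,T2}  orig:{A}
  cell(1,2) cc: ∅
  cell(2,3) ca: {X3}  orig:{}
  cell(1,3) cca: {B}

Original NTs in T[1,3] deriving "cca": ["B"]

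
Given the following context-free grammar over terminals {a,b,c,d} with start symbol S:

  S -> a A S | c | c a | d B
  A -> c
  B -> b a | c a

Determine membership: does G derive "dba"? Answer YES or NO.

CNF form of G:
  S -> T1 X4 | T2 T1 | T3 B | c
  A -> c
  B -> T0 T1 | T2 T1
  T0 -> b
  T1 -> a
  T2 -> c
  T3 -> d
  X4 -> A S

Fill CYK table bottom-up:
  T[0,0] 'd' = {T3}  orig:{}
  T[1,1] 'b' = {T0}  orig:{}
  T[2,2] 'a' = {T1}  orig:{}
  T[0,1] 'db' = ∅
  T[1,2] 'ba' = {B}
  T[0,2] 'dba' = {S}

S ∈ T[0,2] ⇒ YES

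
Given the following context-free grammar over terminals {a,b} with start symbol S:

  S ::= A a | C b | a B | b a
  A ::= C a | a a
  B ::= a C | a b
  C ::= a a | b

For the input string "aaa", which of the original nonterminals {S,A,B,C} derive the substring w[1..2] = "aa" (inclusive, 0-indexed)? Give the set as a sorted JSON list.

Convert to CNF:
  S -> A T0 | C T1 | T0 B | T1 T0
  A -> C T0 | T0 T0
  B -> T0 C | T0 T1
  C -> T0 T0 | b
  T0 -> a
  T1 -> b

Fill CYK table bottom-up — only the sub-triangle for w[1..2]:
  [1..1]={T0}  "a"  orig:{}
  [2..2]={T0}  "a"  orig:{}
  [1..2]={A,C}  "aa"

Original NTs in T[1,2] deriving "aa": ["A", "C"]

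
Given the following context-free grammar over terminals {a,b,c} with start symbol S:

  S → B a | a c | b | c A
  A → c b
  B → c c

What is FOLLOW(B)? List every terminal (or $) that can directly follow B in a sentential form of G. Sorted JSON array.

FIRST iteration:
pass 1:
  A via A→c b: +{c}
  B via B→c c: +{c}
  S via S→B a: +{c}
  S via S→a c: +{a}
  S via S→b: +{b}
  S: {a,b,c}  A: {c}  B: {c}
pass 2: (stable)
  S: {a,b,c}  A: {c}  B: {c}

FOLLOW iteration:
initialize: $ ∈ FOLLOW(S)
[1]
  S→B a: FOLLOW(B) ⊇ FIRST(a) = {a}; new: +{a}
  S→c A: FOLLOW(A) ⊇ FOLLOW(S) ⊇ {$}; new: +{$}
  S: {$}  A: {$}  B: {a}
[2] (no change)
  S: {$}  A: {$}  B: {a}

FOLLOW(B) = ["a"]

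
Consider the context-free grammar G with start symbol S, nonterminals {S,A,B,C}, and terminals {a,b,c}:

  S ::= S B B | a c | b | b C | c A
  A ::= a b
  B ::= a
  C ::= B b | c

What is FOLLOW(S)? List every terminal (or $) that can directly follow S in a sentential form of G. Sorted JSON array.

FIRST iteration:
[1]
  A via A→a b: +{a}
  B via B→a: +{a}
  C via C→B b: +{a}
  C via C→c: +{c}
  S via S→a c: +{a}
  S via S→b: +{b}
  S via S→c A: +{c}
  FIRST(S)={a,b,c}  FIRST(A)={a}  FIRST(B)={a}  FIRST(C)={a,c}
[2] (stable)
  FIRST(S)={a,b,c}  FIRST(A)={a}  FIRST(B)={a}  FIRST(C)={a,c}

Compute FOLLOW by fixpoint:
FOLLOW(S) := {$}
iter 1:
  C→B b: FOLLOW(B) ⊇ FIRST(b) = {b}; new: +{b}
  S→S B B: FOLLOW(S) ⊇ FIRST(B) = {a}; new: +{a}
  S→S B B: FOLLOW(B) ⊇ FIRST(B) = {a}; new: +{a}
  S→S B B: FOLLOW(B) ⊇ FOLLOW(S) ⊇ {$,a}; new: +{$}
  S→b C: FOLLOW(C) ⊇ FOLLOW(S) ⊇ {$,a}; new: +{$,a}
  S→c A: FOLLOW(A) ⊇ FOLLOW(S) ⊇ {$,a}; new: +{$,a}
  S: {$,a}  A: {$,a}  B: {$,a,b}  C: {$,a}
iter 2: (stable)
  S: {$,a}  A: {$,a}  B: {$,a,b}  C: {$,a}

FOLLOW(S) = ["$", "a"]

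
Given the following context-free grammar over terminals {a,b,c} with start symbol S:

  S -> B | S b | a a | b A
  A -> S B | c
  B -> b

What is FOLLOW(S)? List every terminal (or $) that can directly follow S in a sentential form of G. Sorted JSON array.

FIRST sets, iterate to fixpoint:
iter 1:
  A via A→c: +{c}
  B via B→b: +{b}
  S via S→B: +{b}
  S via S→a a: +{a}
  FIRST[S]={a,b}  FIRST[A]={c}  FIRST[B]={b}
iter 2:
  A via A→S B: +{a,b}
  FIRST[S]={a,b}  FIRST[A]={a,b,c}  FIRST[B]={b}
iter 3: — fixpoint
  FIRST[S]={a,b}  FIRST[A]={a,b,c}  FIRST[B]={b}

Compute FOLLOW by fixpoint:
seed FOLLOW(S) with $
iter 1:
  A→S B: FOLLOW(S) ⊇ FIRST(B) = {b}; new: +{b}
  S→B: FOLLOW(B) ⊇ FOLLOW(S) ⊇ {$,b}; new: +{$,b}
  S→b A: FOLLOW(A) ⊇ FOLLOW(S) ⊇ {$,b}; new: +{$,b}
  S: {$,b}  A: {$,b}  B: {$,b}
iter 2: (no change)
  S: {$,b}  A: {$,b}  B: {$,b}

FOLLOW(S) = ["$", "b"]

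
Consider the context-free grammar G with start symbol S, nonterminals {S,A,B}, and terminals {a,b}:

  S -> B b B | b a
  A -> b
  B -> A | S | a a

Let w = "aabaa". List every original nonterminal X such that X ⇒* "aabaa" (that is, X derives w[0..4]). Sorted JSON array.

CNF form of G:
  S -> B X3 | T0 T1
  A -> b
  B -> B X2 | T0 T1 | T1 T1 | b
  T0 -> b
  T1 -> a
  X2 -> T0 B
  X3 -> T0 B

Fill CYK table bottom-up — only the sub-triangle for w[0..4]:
  [0..0]={T1}  "a"  orig:{}
  [1..1]={T1}  "a"  orig:{}
  [2..2]={A,B,T0}  "b"  orig:{A,B}
  [3..3]={T1}  "a"  orig:{}
  [4..4]={T1}  "a"  orig:{}
  [0..1]={B}  "aa"
  [1..2]=∅  "ab"
  [2..3]={B,S}  "ba"
  [3..4]={B}  "aa"
  [0..2]=∅  "aab"
  [1..3]=∅  "aba"
  [2..4]={X2,X3}  "baa"  orig:{}
  [0..3]=∅  "aaba"
  [1..4]=∅  "abaa"
  [0..4]={B,S}  "aabaa"

Original NTs in T[0,4] deriving "aabaa": ["B", "S"]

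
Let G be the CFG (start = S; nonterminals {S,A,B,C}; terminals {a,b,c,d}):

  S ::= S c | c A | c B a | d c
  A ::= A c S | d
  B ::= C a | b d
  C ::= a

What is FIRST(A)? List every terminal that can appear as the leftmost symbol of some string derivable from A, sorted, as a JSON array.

FIRST sets, iterate to fixpoint:
pass 1:
  A via A→d: +{d}
  B via B→b d: +{b}
  C via C→a: +{a}
  S via S→c A: +{c}
  S via S→d c: +{d}
  FIRST(S)={c,d}  FIRST(A)={d}  FIRST(B)={b}  FIRST(C)={a}
pass 2:
  B via B→C a: +{a}
  FIRST(S)={c,d}  FIRST(A)={d}  FIRST(B)={a,b}  FIRST(C)={a}
pass 3: (no change)
  FIRST(S)={c,d}  FIRST(A)={d}  FIRST(B)={a,b}  FIRST(C)={a}

FIRST(A) = ["d"]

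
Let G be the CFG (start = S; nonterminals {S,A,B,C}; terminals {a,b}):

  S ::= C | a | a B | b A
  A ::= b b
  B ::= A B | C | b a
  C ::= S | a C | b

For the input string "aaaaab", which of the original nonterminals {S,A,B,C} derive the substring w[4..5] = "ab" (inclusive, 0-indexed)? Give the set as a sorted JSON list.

Convert to CNF:
  S -> T0 A | T1 B | T1 C | a | b
  A -> T0 T0
  B -> A B | T0 A | T0 T1 | T1 B | T1 C | a | b
  C -> T0 A | T1 B | T1 C | a | b
  T0 -> b
  T1 -> a

Fill CYK table bottom-up (cells [i..j] with 4 ≤ i ≤ j ≤ 5 only):
  cell(4,4) a: {B,C,S,T1}  orig:{B,C,S}
  cell(5,5) b: {B,C,S,T0}  orig:{B,C,S}
  cell(4,5) ab: {B,C,S}

Original NTs in T[4,5] deriving "ab": ["B", "C", "S"]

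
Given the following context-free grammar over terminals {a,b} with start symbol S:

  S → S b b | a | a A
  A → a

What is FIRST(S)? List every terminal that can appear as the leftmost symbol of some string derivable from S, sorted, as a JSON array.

FIRST sets, iterate to fixpoint:
round 1:
  A via A→a: +{a}
  S via S→a: +{a}
  S: {a}  A: {a}
round 2: (stable)
  S: {a}  A: {a}

FIRST(S) = ["a"]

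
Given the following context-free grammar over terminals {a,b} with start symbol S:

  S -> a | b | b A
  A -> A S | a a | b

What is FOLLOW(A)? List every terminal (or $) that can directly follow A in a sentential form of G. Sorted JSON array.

FIRST sets, iterate to fixpoint:
[1]
  A via A→a a: +{a}
  A via A→b: +{b}
  S via S→a: +{a}
  S via S→b: +{b}
  FIRST[S]={a,b}  FIRST[A]={a,b}
[2] done
  FIRST[S]={a,b}  FIRST[A]={a,b}

FOLLOW sets:
initialize: $ ∈ FOLLOW(S)
iter 1:
  A→A S: FOLLOW(A) ⊇ FIRST(S) = {a,b}; new: +{a,b}
  A→A S: FOLLOW(S) ⊇ FOLLOW(A) ⊇ {a,b}; new: +{a,b}
  S→b A: FOLLOW(A) ⊇ FOLLOW(S) ⊇ {$,a,b}; new: +{$}
  FOLLOW(S)={$,a,b}  FOLLOW(A)={$,a,b}
iter 2: (stable)
  FOLLOW(S)={$,a,b}  FOLLOW(A)={$,a,b}

FOLLOW(A) = ["$", "a", "b"]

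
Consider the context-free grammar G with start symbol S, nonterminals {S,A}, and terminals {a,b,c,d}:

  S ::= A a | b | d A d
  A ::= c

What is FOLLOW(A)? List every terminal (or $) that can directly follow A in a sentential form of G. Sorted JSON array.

Compute FIRST by fixpoint:
round 1:
  A via A→c: +{c}
  S via S→A a: +{c}
  S via S→b: +{b}
  S via S→d A d: +{d}
  FIRST(S)={b,c,d}  FIRST(A)={c}
round 2: — fixpoint
  FIRST(S)={b,c,d}  FIRST(A)={c}

FOLLOW iteration:
initialize: $ ∈ FOLLOW(S)
round 1:
  S→A a: FOLLOW(A) ⊇ FIRST(a) = {a}; new: +{a}
  S→d A d: FOLLOW(A) ⊇ FIRST(d) = {d}; new: +{d}
  S: {$}  A: {a,d}
round 2: (no change)
  S: {$}  A: {a,d}

FOLLOW(A) = ["a", "d"]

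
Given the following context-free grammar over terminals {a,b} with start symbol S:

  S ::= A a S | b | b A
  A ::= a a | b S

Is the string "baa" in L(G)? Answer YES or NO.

Convert to CNF:
  S -> A X2 | T1 A | b
  A -> T0 T0 | T1 S
  T0 -> a
  T1 -> b
  X2 -> T0 S

CYK table (by increasing span):
  [0..0]={S,T1}  "b"  orig:{S}
  [1..1]={T0}  "a"  orig:{}
  [2..2]={T0}  "a"  orig:{}
  [0..1]=∅  "ba"
  [1..2]={A}  "aa"
  [0..2]={S}  "baa"

S ∈ T[0,2] ⇒ YES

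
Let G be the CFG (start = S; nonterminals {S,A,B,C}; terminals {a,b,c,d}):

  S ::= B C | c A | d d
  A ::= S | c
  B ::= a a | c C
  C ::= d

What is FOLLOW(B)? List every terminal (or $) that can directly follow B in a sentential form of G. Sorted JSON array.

FIRST sets, iterate to fixpoint:
round 1:
  A via A→c: +{c}
  B via B→a a: +{a}
  B via B→c C: +{c}
  C via C→d: +{d}
  S via S→B C: +{a,c}
  S via S→d d: +{d}
  S: {a,c,d}  A: {c}  B: {a,c}  C: {d}
round 2:
  A via A→S: +{a,d}
  S: {a,c,d}  A: {a,c,d}  B: {a,c}  C: {d}
round 3: — fixpoint
  S: {a,c,d}  A: {a,c,d}  B: {a,c}  C: {d}

FOLLOW iteration:
FOLLOW(S) := {$}
iter 1:
  S→B C: FOLLOW(B) ⊇ FIRST(C) = {d}; new: +{d}
  S→B C: FOLLOW(C) ⊇ FOLLOW(S) ⊇ {$}; new: +{$}
  S→c A: FOLLOW(A) ⊇ FOLLOW(S) ⊇ {$}; new: +{$}
  FOLLOW(S)={$}  FOLLOW(A)={$}  FOLLOW(B)={d}  FOLLOW(C)={$}
iter 2:
  B→c C: FOLLOW(C) ⊇ FOLLOW(B) ⊇ {d}; new: +{d}
  FOLLOW(S)={$}  FOLLOW(A)={$}  FOLLOW(B)={d}  FOLLOW(C)={$,d}
iter 3: (stable)
  FOLLOW(S)={$}  FOLLOW(A)={$}  FOLLOW(B)={d}  FOLLOW(C)={$,d}

FOLLOW(B) = ["d"]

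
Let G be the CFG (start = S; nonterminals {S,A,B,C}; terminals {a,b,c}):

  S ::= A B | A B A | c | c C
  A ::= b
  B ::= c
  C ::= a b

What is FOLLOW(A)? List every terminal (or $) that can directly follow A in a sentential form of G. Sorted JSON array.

Compute FIRST by fixpoint:
round 1:
  A via A→b: +{b}
  B via B→c: +{c}
  C via C→a b: +{a}
  S via S→A B: +{b}
  S via S→c: +{c}
  S: {b,c}  A: {b}  B: {c}  C: {a}
round 2: — fixpoint
  S: {b,c}  A: {b}  B: {c}  C: {a}

FOLLOW iteration:
seed FOLLOW(S) with $
pass 1:
  S→A B: FOLLOW(A) ⊇ FIRST(B) = {c}; new: +{c}
  S→A B: FOLLOW(B) ⊇ FOLLOW(S) ⊇ {$}; new: +{$}
  S→A B A: FOLLOW(B) ⊇ FIRST(A) = {b}; new: +{b}
  S→A B A: FOLLOW(A) ⊇ FOLLOW(S) ⊇ {$}; new: +{$}
  S→c C: FOLLOW(C) ⊇ FOLLOW(S) ⊇ {$}; new: +{$}
  FOLLOW[S]={$}  FOLLOW[A]={$,c}  FOLLOW[B]={$,b}  FOLLOW[C]={$}
pass 2: (stable)
  FOLLOW[S]={$}  FOLLOW[A]={$,c}  FOLLOW[B]={$,b}  FOLLOW[C]={$}

FOLLOW(A) = ["$", "c"]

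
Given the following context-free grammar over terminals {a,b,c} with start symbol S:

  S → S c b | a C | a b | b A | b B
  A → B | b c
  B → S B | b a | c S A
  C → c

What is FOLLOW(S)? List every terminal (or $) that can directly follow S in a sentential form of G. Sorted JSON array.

FIRST iteration:
iter 1:
  A via A→b c: +{b}
  B via B→b a: +{b}
  B via B→c S A: +{c}
  C via C→c: +{c}
  S via S→a C: +{a}
  S via S→b A: +{b}
  S: {a,b}  A: {b}  B: {b,c}  C: {c}
iter 2:
  A via A→B: +{c}
  B via B→S B: +{a}
  S: {a,b}  A: {b,c}  B: {a,b,c}  C: {c}
iter 3:
  A via A→B: +{a}
  S: {a,b}  A: {a,b,c}  B: {a,b,c}  C: {c}
iter 4: done
  S: {a,b}  A: {a,b,c}  B: {a,b,c}  C: {c}

Compute FOLLOW by fixpoint:
seed FOLLOW(S) with $
pass 1:
  B→S B: FOLLOW(S) ⊇ FIRST(B) = {a,b,c}; new: +{a,b,c}
  S→a C: FOLLOW(C) ⊇ FOLLOW(S) ⊇ {$,a,b,c}; new: +{$,a,b,c}
  S→b A: FOLLOW(A) ⊇ FOLLOW(S) ⊇ {$,a,b,c}; new: +{$,a,b,c}
  S→b B: FOLLOW(B) ⊇ FOLLOW(S) ⊇ {$,a,b,c}; new: +{$,a,b,c}
  S: {$,a,b,c}  A: {$,a,b,c}  B: {$,a,b,c}  C: {$,a,b,c}
pass 2: — fixpoint
  S: {$,a,b,c}  A: {$,a,b,c}  B: {$,a,b,c}  C: {$,a,b,c}

FOLLOW(S) = ["$", "a", "b", "c"]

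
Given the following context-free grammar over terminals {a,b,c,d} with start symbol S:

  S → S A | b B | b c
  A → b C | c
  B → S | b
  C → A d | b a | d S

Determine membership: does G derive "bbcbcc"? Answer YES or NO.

Convert to CNF:
  S -> S A | T0 B | T0 T1
  A -> T0 C | c
  B -> S A | T0 B | T0 T1 | b
  C -> A T2 | T0 T3 | T2 S
  T0 -> b
  T1 -> c
  T2 -> d
  T3 -> a

CYK fill:
  [0..0]={B,T0}  "b"  orig:{B}
  [1..1]={B,T0}  "b"  orig:{B}
  [2..2]={A,T1}  "c"  orig:{A}
  [3..3]={B,T0}  "b"  orig:{B}
  [4..4]={A,T1}  "c"  orig:{A}
  [5..5]={A,T1}  "c"  orig:{A}
  [0..1]={B,S}  "bb"
  [1..2]={B,S}  "bc"
  [2..3]=∅  "cb"
  [3..4]={B,S}  "bc"
  [4..5]=∅  "cc"
  [0..2]={B,S}  "bbc"
  [1..3]=∅  "bcb"
  [2..4]=∅  "cbc"
  [3..5]={B,S}  "bcc"
  [0..3]=∅  "bbcb"
  [1..4]=∅  "bcbc"
  [2..5]=∅  "cbcc"
  [0..4]=∅  "bbcbc"
  [1..5]=∅  "bcbcc"
  [0..5]=∅  "bbcbcc"

S ∉ T[0,5] ⇒ NO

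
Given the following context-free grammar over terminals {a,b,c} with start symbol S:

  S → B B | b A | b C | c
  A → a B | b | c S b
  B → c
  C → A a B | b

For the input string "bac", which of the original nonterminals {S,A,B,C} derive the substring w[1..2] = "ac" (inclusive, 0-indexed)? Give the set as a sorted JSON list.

CNF form of G:
  S -> B B | T2 A | T2 C | c
  A -> T0 B | T1 X3 | b
  B -> c
  C -> A X4 | b
  T0 -> a
  T1 -> c
  T2 -> b
  X3 -> S T2
  X4 -> T0 B

CYK table (by increasing span), restricted to cells inside w[1..2]:
  T[1,1] 'a' = {T0}  orig:{}
  T[2,2] 'c' = {B,S,T1}  orig:{B,S}
  T[1,2] 'ac' = {A,X4}  orig:{A}

Original NTs in T[1,2] deriving "ac": ["A"]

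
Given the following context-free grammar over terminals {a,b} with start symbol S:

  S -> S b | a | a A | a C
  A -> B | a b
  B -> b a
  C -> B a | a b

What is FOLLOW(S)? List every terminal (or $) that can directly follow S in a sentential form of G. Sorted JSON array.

Compute FIRST by fixpoint:
iter 1:
  A via A→a b: +{a}
  B via B→b a: +{b}
  C via C→B a: +{b}
  C via C→a b: +{a}
  S via S→a: +{a}
  FIRST(S)={a}  FIRST(A)={a}  FIRST(B)={b}  FIRST(C)={a,b}
iter 2:
  A via A→B: +{b}
  FIRST(S)={a}  FIRST(A)={a,b}  FIRST(B)={b}  FIRST(C)={a,b}
iter 3: (stable)
  FIRST(S)={a}  FIRST(A)={a,b}  FIRST(B)={b}  FIRST(C)={a,b}

Compute FOLLOW by fixpoint:
initialize: $ ∈ FOLLOW(S)
[1]
  C→B a: FOLLOW(B) ⊇ FIRST(a) = {a}; new: +{a}
  S→S b: FOLLOW(S) ⊇ FIRST(b) = {b}; new: +{b}
  S→a A: FOLLOW(A) ⊇ FOLLOW(S) ⊇ {$,b}; new: +{$,b}
  S→a C: FOLLOW(C) ⊇ FOLLOW(S) ⊇ {$,b}; new: +{$,b}
  FOLLOW(S)={$,b}  FOLLOW(A)={$,b}  FOLLOW(B)={a}  FOLLOW(C)={$,b}
[2]
  A→B: FOLLOW(B) ⊇ FOLLOW(A) ⊇ {$,b}; new: +{$,b}
  FOLLOW(S)={$,b}  FOLLOW(A)={$,b}  FOLLOW(B)={$,a,b}  FOLLOW(C)={$,b}
[3] — fixpoint
  FOLLOW(S)={$,b}  FOLLOW(A)={$,b}  FOLLOW(B)={$,a,b}  FOLLOW(C)={$,b}

FOLLOW(S) = ["$", "b"]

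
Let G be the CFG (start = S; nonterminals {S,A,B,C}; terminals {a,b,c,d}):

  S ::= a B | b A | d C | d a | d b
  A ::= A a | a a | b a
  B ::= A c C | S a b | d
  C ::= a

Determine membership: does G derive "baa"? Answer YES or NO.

Convert to CNF:
  S -> T0 B | T1 A | T3 C | T3 T0 | T3 T1
  A -> A T0 | T0 T0 | T1 T0
  B -> A X4 | S X5 | d
  C -> a
  T0 -> a
  T1 -> b
  T2 -> c
  T3 -> d
  X4 -> T2 C
  X5 -> T0 T1

CYK fill:
  [0..0]={T1}  "b"  orig:{}
  [1..1]={C,T0}  "a"  orig:{C}
  [2..2]={C,T0}  "a"  orig:{C}
  [0..1]={A}  "ba"
  [1..2]={A}  "aa"
  [0..2]={A,S}  "baa"

S ∈ T[0,2] ⇒ YES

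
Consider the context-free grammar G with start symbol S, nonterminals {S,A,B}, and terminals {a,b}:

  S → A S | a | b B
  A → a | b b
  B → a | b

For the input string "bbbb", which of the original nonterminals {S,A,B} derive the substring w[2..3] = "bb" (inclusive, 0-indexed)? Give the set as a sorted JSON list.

CNF form of G:
  S -> A S | T0 B | a
  A -> T0 T0 | a
  B -> a | b
  T0 -> b

CYK table (by increasing span) (cells [i..j] with 2 ≤ i ≤ j ≤ 3 only):
  T[2,2] 'b' = {B,T0}  orig:{B}
  T[3,3] 'b' = {B,T0}  orig:{B}
  T[2,3] 'bb' = {A,S}

Original NTs in T[2,3] deriving "bb": ["A", "S"]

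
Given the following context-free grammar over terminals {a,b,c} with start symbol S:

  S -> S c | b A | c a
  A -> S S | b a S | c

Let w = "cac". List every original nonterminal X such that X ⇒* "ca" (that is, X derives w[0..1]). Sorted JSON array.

Convert to CNF:
  S -> S T2 | T0 A | T2 T1
  A -> S S | T0 X3 | c
  T0 -> b
  T1 -> a
  T2 -> c
  X3 -> T1 S

Fill CYK table bottom-up — only the sub-triangle for w[0..1]:
  T[0,0] 'c' = {A,T2}  orig:{A}
  T[1,1] 'a' = {T1}  orig:{}
  T[0,1] 'ca' = {S}

Original NTs in T[0,1] deriving "ca": ["S"]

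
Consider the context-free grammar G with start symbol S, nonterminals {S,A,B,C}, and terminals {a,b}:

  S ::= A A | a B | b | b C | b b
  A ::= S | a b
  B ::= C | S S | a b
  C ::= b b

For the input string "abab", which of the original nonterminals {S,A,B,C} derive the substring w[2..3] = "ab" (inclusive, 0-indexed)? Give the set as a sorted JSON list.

Convert to CNF:
  S -> A A | T0 B | T1 C | T1 T1 | b
  A -> A A | T0 B | T0 T1 | T1 C | T1 T1 | b
  B -> S S | T0 T1 | T1 T1
  C -> T1 T1
  T0 -> a
  T1 -> b

Fill CYK table bottom-up — only the sub-triangle for w[2..3]:
  T[2,2] 'a' = {T0}  orig:{}
  T[3,3] 'b' = {A,S,T1}  orig:{A,S}
  T[2,3] 'ab' = {A,B}

Original NTs in T[2,3] deriving "ab": ["A", "B"]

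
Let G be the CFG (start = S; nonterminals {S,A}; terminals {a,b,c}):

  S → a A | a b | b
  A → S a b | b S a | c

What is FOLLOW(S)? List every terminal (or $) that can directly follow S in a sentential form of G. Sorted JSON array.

FIRST sets, iterate to fixpoint:
[1]
  A via A→b S a: +{b}
  A via A→c: +{c}
  S via S→a A: +{a}
  S via S→b: +{b}
  FIRST[S]={a,b}  FIRST[A]={b,c}
[2]
  A via A→S a b: +{a}
  FIRST[S]={a,b}  FIRST[A]={a,b,c}
[3] — fixpoint
  FIRST[S]={a,b}  FIRST[A]={a,b,c}

Compute FOLLOW by fixpoint:
initialize: $ ∈ FOLLOW(S)
pass 1:
  A→S a b: FOLLOW(S) ⊇ FIRST(a) = {a}; new: +{a}
  S→a A: FOLLOW(A) ⊇ FOLLOW(S) ⊇ {$,a}; new: +{$,a}
  FOLLOW(S)={$,a}  FOLLOW(A)={$,a}
pass 2: done
  FOLLOW(S)={$,a}  FOLLOW(A)={$,a}

FOLLOW(S) = ["$", "a"]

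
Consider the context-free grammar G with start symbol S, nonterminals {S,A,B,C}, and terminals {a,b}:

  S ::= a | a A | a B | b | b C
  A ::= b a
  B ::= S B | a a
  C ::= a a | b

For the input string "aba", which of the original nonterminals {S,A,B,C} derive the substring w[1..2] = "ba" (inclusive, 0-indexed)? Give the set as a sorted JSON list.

Convert to CNF:
  S -> T0 C | T1 A | T1 B | a | b
  A -> T0 T1
  B -> S B | T1 T1
  C -> T1 T1 | b
  T0 -> b
  T1 -> a

CYK table (by increasing span) — only the sub-triangle for w[1..2]:
  cell(1,1) b: {C,S,T0}  orig:{C,S}
  cell(2,2) a: {S,T1}  orig:{S}
  cell(1,2) ba: {A}

Original NTs in T[1,2] deriving "ba": ["A"]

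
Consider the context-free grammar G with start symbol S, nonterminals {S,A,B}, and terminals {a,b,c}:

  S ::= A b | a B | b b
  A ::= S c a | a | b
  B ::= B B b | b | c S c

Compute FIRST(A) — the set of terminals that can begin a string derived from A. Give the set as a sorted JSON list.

Compute FIRST by fixpoint:
pass 1:
  A via A→a: +{a}
  A via A→b: +{b}
  B via B→b: +{b}
  B via B→c S c: +{c}
  S via S→A b: +{a,b}
  FIRST(S)={a,b}  FIRST(A)={a,b}  FIRST(B)={b,c}
pass 2: (stable)
  FIRST(S)={a,b}  FIRST(A)={a,b}  FIRST(B)={b,c}

FIRST(A) = ["a", "b"]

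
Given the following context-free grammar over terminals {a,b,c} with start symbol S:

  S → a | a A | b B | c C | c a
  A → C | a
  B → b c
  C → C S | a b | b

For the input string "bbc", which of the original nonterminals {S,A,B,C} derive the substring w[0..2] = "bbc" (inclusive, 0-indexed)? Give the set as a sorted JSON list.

Convert to CNF:
  S -> T0 A | T1 B | T2 C | T2 T0 | a
  A -> C S | T0 T1 | a | b
  B -> T1 T2
  C -> C S | T0 T1 | b
  T0 -> a
  T1 -> b
  T2 -> c

CYK table (by increasing span), restricted to cells inside w[0..2]:
  cell(0,0) b: {A,C,T1}  orig:{A,C}
  cell(1,1) b: {A,C,T1}  orig:{A,C}
  cell(2,2) c: {T2}  orig:{}
  cell(0,1) bb: ∅
  cell(1,2) bc: {B}
  cell(0,2) bbc: {S}

Original NTs in T[0,2] deriving "bbc": ["S"]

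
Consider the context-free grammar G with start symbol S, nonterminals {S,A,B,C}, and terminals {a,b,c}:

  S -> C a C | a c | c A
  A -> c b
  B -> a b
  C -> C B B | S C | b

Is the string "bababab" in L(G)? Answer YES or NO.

CNF form of G:
  S -> C X4 | T0 A | T2 T0
  A -> T0 T1
  B -> T2 T1
  C -> C X3 | S C | b
  T0 -> c
  T1 -> b
  T2 -> a
  X3 -> B B
  X4 -> T2 C

CYK fill:
  [0..0]={C,T1}  "b"  orig:{C}
  [1..1]={T2}  "a"  orig:{}
  [2..2]={C,T1}  "b"  orig:{C}
  [3..3]={T2}  "a"  orig:{}
  [4..4]={C,T1}  "b"  orig:{C}
  [5..5]={T2}  "a"  orig:{}
  [6..6]={C,T1}  "b"  orig:{C}
  [0..1]=∅  "ba"
  [1..2]={B,X4}  "ab"  orig:{B}
  [2..3]=∅  "ba"
  [3..4]={B,X4}  "ab"  orig:{B}
  [4..5]=∅  "ba"
  [5..6]={B,X4}  "ab"  orig:{B}
  [0..2]={S}  "bab"
  [1..3]=∅  "aba"
  [2..4]={S}  "bab"
  [3..5]=∅  "aba"
  [4..6]={S}  "bab"
  [0..3]=∅  "baba"
  [1..4]={X3}  "abab"  orig:{}
  [2..5]=∅  "baba"
  [3..6]={X3}  "abab"  orig:{}
  [0..4]={C}  "babab"
  [1..5]=∅  "ababa"
  [2..6]={C}  "babab"
  [0..5]=∅  "bababa"
  [1..6]={X4}  "ababab"  orig:{}
  [0..6]={S}  "bababab"

S ∈ T[0,6] ⇒ YES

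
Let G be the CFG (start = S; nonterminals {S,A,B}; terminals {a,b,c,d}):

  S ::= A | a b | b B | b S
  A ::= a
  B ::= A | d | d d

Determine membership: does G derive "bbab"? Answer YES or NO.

CNF form of G:
  S -> T1 T2 | T2 B | T2 S | a
  A -> a
  B -> T0 T0 | a | d
  T0 -> d
  T1 -> a
  T2 -> b

CYK table (by increasing span):
  [0..0]={T2}  "b"  orig:{}
  [1..1]={T2}  "b"  orig:{}
  [2..2]={A,B,S,T1}  "a"  orig:{A,B,S}
  [3..3]={T2}  "b"  orig:{}
  [0..1]=∅  "bb"
  [1..2]={S}  "ba"
  [2..3]={S}  "ab"
  [0..2]={S}  "bba"
  [1..3]={S}  "bab"
  [0..3]={S}  "bbab"

S ∈ T[0,3] ⇒ YES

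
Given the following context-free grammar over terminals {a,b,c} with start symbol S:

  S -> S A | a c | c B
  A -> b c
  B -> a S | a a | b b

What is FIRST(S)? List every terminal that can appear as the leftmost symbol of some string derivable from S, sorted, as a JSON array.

FIRST sets, iterate to fixpoint:
pass 1:
  A via A→b c: +{b}
  B via B→a S: +{a}
  B via B→b b: +{b}
  S via S→a c: +{a}
  S via S→c B: +{c}
  FIRST[S]={a,c}  FIRST[A]={b}  FIRST[B]={a,b}
pass 2: done
  FIRST[S]={a,c}  FIRST[A]={b}  FIRST[B]={a,b}

FIRST(S) = ["a", "c"]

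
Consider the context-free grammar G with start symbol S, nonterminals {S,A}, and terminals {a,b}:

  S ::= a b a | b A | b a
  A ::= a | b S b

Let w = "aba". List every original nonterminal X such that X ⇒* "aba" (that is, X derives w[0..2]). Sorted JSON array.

Convert to CNF:
  S -> T0 A | T0 T1 | T1 X3
  A -> T0 X2 | a
  T0 -> b
  T1 -> a
  X2 -> S T0
  X3 -> T0 T1

CYK fill (cells [i..j] with 0 ≤ i ≤ j ≤ 2 only):
  [0..0]={A,T1}  "a"  orig:{A}
  [1..1]={T0}  "b"  orig:{}
  [2..2]={A,T1}  "a"  orig:{A}
  [0..1]=∅  "ab"
  [1..2]={S,X3}  "ba"  orig:{S}
  [0..2]={S}  "aba"

Original NTs in T[0,2] deriving "aba": ["S"]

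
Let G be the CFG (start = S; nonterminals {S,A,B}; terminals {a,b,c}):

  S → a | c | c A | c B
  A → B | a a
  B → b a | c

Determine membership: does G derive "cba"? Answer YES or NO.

CNF form of G:
  S -> T2 A | T2 B | a | c
  A -> T0 T0 | T1 T0 | c
  B -> T1 T0 | c
  T0 -> a
  T1 -> b
  T2 -> c

CYK table (by increasing span):
  [0..0]={A,B,S,T2}  "c"  orig:{A,B,S}
  [1..1]={T1}  "b"  orig:{}
  [2..2]={S,T0}  "a"  orig:{S}
  [0..1]=∅  "cb"
  [1..2]={A,B}  "ba"
  [0..2]={S}  "cba"

S ∈ T[0,2] ⇒ YES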